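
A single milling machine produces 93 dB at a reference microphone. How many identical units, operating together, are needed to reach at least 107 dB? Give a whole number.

26

The shortfall is 107 − 93 = 14.0 dB, and N units add 10·log₁₀ N, so need 10·log₁₀ N ≥ 14.0.
N ≥ 10^(14.0/10) = 25.119, so N = 26.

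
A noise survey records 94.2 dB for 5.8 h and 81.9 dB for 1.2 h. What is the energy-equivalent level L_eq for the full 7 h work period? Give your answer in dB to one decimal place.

93.4 dB

Weight each interval's intensity by its duration and average over T = 7 h:
Σ tᵢ·10^(Lᵢ/10) = 5.8·10^(94.2/10) + 1.2·10^(81.9/10) = 1.544e+10.
L_eq = 10·log₁₀(1.544e+10/7) = 93.44 dB.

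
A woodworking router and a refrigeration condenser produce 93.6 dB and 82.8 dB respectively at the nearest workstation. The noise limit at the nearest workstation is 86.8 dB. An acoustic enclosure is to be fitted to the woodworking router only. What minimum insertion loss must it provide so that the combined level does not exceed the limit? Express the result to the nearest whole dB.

9 dB

Everything except the woodworking router sums to 10^(82.8/10) = 1.905e+08 in linear terms, 82.80 dB.
To meet 86.8 dB overall, the treated woodworking router may contribute at most 10^(86.8/10) − 1.905e+08 = 2.881e+08, i.e. 84.60 dB.
So the woodworking router must be reduced from 93.6 to 84.60 dB: IL = 9.00 dB.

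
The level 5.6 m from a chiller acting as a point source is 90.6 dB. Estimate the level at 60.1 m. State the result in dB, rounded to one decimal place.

70.0 dB

Point-source attenuation: ΔL = 20·log₁₀(r₂/r₁) = 20·log₁₀(60.1/5.6) = 20.614 dB.
L₂ = 90.6 − 20·log₁₀(60.1/5.6) = 90.6 − 20.614 = 69.99 dB.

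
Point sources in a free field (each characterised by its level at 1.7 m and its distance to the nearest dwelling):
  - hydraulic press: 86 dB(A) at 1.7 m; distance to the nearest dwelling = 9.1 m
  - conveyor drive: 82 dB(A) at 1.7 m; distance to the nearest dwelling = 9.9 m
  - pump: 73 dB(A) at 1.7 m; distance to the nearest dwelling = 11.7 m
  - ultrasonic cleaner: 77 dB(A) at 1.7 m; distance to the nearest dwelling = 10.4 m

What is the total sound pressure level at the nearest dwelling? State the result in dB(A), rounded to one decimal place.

73.1 dB(A)

Apply inverse-square spreading to bring every level to the receiver, then sum 10^(L/10).
hydraulic press: 86 − 20·log₁₀(9.1/1.7) = 86 − 14.57 = 71.43 dB(A).
conveyor drive: 82 − 20·log₁₀(9.9/1.7) = 82 − 15.30 = 66.70 dB(A).
pump: 73 − 20·log₁₀(11.7/1.7) = 73 − 16.75 = 56.25 dB(A).
ultrasonic cleaner: 77 − 20·log₁₀(10.4/1.7) = 77 − 15.73 = 61.27 dB(A).
Σ 10^(L/10) = 2.033e+07 → L_total = 10·log₁₀(2.033e+07) = 73.08 dB(A).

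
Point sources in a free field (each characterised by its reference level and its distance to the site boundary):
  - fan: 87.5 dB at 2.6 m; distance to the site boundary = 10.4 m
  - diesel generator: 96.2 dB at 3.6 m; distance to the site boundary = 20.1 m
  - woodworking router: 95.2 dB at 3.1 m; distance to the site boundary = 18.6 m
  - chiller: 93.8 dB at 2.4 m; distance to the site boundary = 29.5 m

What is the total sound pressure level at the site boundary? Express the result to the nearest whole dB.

Propagate each source to the receiver with L = L_ref − 20·log₁₀(r/r_ref), then add intensities.
fan: 87.5 − 20·log₁₀(10.4/2.6) = 87.5 − 12.04 = 75.46 dB.
diesel generator: 96.2 − 20·log₁₀(20.1/3.6) = 96.2 − 14.94 = 81.26 dB.
woodworking router: 95.2 − 20·log₁₀(18.6/3.1) = 95.2 − 15.56 = 79.64 dB.
chiller: 93.8 − 20·log₁₀(29.5/2.4) = 93.8 − 21.79 = 72.01 dB.
Σ 10^(L/10) = 2.767e+08 → L_total = 10·log₁₀(2.767e+08) = 84.42 dB.

84 dB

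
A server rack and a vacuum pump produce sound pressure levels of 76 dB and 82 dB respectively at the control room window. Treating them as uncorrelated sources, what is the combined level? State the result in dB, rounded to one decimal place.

For uncorrelated sources the intensities add, so convert each level to linear form, sum, and take 10·log₁₀ of the total.
Σ 10^(L/10) = 10^(76/10) + 10^(82/10) = 1.983e+08.
L_total = 10·log₁₀(1.983e+08) = 82.97 dB.

83.0 dB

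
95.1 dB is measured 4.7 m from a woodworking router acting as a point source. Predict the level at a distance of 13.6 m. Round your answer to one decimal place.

Spherical spreading from a point source gives a 20·log₁₀(r₂/r₁) drop.
L₂ = 95.1 − 20·log₁₀(13.6/4.7) = 95.1 − 9.229 = 85.87 dB.

85.9 dB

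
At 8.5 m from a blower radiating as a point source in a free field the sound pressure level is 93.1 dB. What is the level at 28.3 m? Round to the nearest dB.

Spherical spreading from a point source gives a 20·log₁₀(r₂/r₁) drop.
L₂ = 93.1 − 20·log₁₀(28.3/8.5) = 93.1 − 10.447 = 82.65 dB.

83 dB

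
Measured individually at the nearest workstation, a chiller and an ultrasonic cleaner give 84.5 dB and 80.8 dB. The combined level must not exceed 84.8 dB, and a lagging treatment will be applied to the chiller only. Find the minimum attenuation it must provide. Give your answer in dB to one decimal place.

Everything except the chiller sums to 10^(80.8/10) = 1.202e+08 in linear terms, 80.80 dB.
To meet 84.8 dB overall, the treated chiller may contribute at most 10^(84.8/10) − 1.202e+08 = 1.818e+08, i.e. 82.60 dB.
So the chiller must be reduced from 84.5 to 82.60 dB: IL = 1.90 dB.

1.9 dB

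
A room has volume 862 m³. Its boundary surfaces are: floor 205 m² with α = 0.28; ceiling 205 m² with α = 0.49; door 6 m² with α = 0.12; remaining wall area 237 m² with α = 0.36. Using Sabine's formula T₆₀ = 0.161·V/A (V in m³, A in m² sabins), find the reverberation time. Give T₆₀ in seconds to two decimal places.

0.57 s

Summing Sᵢαᵢ: 205·0.28 + 205·0.49 + 6·0.12 + 237·0.36 = 243.89 m².
T₆₀ = 0.161 × 862 / 243.89 = 0.569 s.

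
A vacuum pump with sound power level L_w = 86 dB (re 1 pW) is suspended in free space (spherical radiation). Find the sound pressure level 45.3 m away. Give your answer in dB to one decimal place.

41.9 dB

L_p = L_w − 10·log₁₀(4π·r²) with r = 45.3 m.
4π·r² = 2.579e+04 m², 10·log₁₀ of that is 44.114 dB.
L_p = 86 − 44.114 = 41.89 dB.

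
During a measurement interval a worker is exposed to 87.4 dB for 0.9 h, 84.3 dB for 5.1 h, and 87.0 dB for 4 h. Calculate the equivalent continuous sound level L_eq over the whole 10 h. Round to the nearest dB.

Weight each interval's intensity by its duration and average over T = 10 h:
Σ tᵢ·10^(Lᵢ/10) = 0.9·10^(87.4/10) + 5.1·10^(84.3/10) + 4·10^(87.0/10) = 3.872e+09.
L_eq = 10·log₁₀(3.872e+09/10) = 85.88 dB.

86 dB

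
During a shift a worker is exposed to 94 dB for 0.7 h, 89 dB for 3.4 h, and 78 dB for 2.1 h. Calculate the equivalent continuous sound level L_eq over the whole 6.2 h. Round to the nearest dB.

89 dB

L_eq = 10·log₁₀[(1/T)·Σ tᵢ·10^(Lᵢ/10)] with T = 6.2 h.
Σ tᵢ·10^(Lᵢ/10) = 0.7·10^(94/10) + 3.4·10^(89/10) + 2.1·10^(78/10) = 4.592e+09.
L_eq = 10·log₁₀(4.592e+09/6.2) = 88.70 dB.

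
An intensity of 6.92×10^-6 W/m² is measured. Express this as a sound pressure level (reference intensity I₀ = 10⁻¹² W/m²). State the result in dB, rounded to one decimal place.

I/I₀ = 6.92×10^-6/10⁻¹² = 6.92×10^6, and L = 10·log₁₀(I/I₀).
L = 10·(0.8401 + 6) = 68.40 dB.

68.4 dB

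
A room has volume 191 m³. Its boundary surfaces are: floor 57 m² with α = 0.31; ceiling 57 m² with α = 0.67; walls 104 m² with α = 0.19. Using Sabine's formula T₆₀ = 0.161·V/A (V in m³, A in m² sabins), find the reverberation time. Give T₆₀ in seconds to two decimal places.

A = Σ Sᵢαᵢ = 57·0.31 + 57·0.67 + 104·0.19 = 75.62 m².
T₆₀ = 0.161·V/A = 0.161·191/75.62 = 0.407 s.

0.41 s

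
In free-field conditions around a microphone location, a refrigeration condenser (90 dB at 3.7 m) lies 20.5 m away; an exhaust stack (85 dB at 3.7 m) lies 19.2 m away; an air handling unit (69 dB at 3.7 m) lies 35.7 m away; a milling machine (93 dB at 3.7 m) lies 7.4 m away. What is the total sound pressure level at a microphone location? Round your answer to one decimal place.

87.3 dB

First find each source's level at the receiver (point-source: −20·log₁₀(r/r_ref)), then combine on an intensity basis.
refrigeration condenser: 90 − 20·log₁₀(20.5/3.7) = 90 − 14.87 = 75.13 dB.
exhaust stack: 85 − 20·log₁₀(19.2/3.7) = 85 − 14.30 = 70.70 dB.
air handling unit: 69 − 20·log₁₀(35.7/3.7) = 69 − 19.69 = 49.31 dB.
milling machine: 93 − 20·log₁₀(7.4/3.7) = 93 − 6.02 = 86.98 dB.
Σ 10^(L/10) = 5.432e+08 → L_total = 10·log₁₀(5.432e+08) = 87.35 dB.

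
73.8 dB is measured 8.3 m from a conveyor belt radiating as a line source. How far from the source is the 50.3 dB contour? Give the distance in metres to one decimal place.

The 23.5 dB drop corresponds to a distance ratio of 10^(23.5/10) for a line source.
r₂ = 8.3·10^((73.8−50.3)/10) = 8.3·10^(23.5/10) = 1858.14 m.

1858.1 m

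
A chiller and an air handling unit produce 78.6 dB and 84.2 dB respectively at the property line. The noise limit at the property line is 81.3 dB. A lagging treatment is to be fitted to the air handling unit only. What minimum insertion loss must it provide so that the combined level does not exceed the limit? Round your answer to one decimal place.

6.2 dB

The untreated sources together contribute 10^(78.6/10) = 7.244e+07, i.e. 78.60 dB.
To meet 81.3 dB overall, the treated air handling unit may contribute at most 10^(81.3/10) − 7.244e+07 = 6.245e+07, i.e. 77.96 dB.
So the air handling unit must be reduced from 84.2 to 77.96 dB: IL = 6.24 dB.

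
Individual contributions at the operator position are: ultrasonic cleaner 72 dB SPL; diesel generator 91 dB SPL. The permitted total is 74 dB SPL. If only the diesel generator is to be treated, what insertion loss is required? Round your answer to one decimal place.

Everything except the diesel generator sums to 10^(72/10) = 1.585e+07 in linear terms, 72.00 dB SPL.
The limit corresponds to 10^(74/10) = 2.512e+07; subtracting the fixed part leaves 9.270e+06 for the diesel generator, i.e. 69.67 dB SPL.
Required insertion loss = 91 − 69.67 = 21.33 dB.

21.3 dB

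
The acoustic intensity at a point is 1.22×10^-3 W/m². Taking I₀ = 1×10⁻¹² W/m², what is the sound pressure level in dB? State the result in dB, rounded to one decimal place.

Dividing by I₀ shifts the exponent by 12: I/I₀ = 1.22×10^9.
L = 10·(0.0864 + 9) = 90.86 dB.

90.9 dB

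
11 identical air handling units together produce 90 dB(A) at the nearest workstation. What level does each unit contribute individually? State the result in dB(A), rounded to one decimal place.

11 equal contributions raise the level by 10·log₁₀ 11 = 10.414 dB, so each unit alone gives 90 − 10.414.

79.6 dB(A)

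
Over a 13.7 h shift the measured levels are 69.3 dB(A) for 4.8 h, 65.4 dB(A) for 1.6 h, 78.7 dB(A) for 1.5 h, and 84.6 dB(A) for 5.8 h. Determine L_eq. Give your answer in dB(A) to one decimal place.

L_eq = 10·log₁₀[(1/T)·Σ tᵢ·10^(Lᵢ/10)] with T = 13.7 h.
Σ tᵢ·10^(Lᵢ/10) = 4.8·10^(69.3/10) + 1.6·10^(65.4/10) + 1.5·10^(78.7/10) + 5.8·10^(84.6/10) = 1.830e+09.
L_eq = 10·log₁₀(1.830e+09/13.7) = 81.26 dB(A).

81.3 dB(A)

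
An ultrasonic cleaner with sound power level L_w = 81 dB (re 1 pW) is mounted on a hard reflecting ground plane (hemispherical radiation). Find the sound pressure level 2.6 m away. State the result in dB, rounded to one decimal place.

64.7 dB

Free-field hemispherical radiation: L_p = L_w − 10·log₁₀(2π·r²), r = 2.6 m.
2π·r² = 42.47 m², 10·log₁₀ of that is 16.281 dB.
L_p = 81 − 16.281 = 64.72 dB.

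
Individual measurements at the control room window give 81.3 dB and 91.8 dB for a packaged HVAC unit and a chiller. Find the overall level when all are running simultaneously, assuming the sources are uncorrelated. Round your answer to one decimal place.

Incoherent sources combine by intensity addition: L_total = 10·log₁₀(Σ 10^(L_i/10)).
Σ 10^(L/10) = 10^(81.3/10) + 10^(91.8/10) = 1.648e+09.
L_total = 10·log₁₀(1.648e+09) = 92.17 dB.

92.2 dB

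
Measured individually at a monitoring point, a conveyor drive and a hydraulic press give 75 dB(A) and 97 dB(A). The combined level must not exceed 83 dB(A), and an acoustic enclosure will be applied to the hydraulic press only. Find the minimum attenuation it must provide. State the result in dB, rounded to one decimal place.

14.7 dB

The untreated sources together contribute 10^(75/10) = 3.162e+07, i.e. 75.00 dB(A).
The limit corresponds to 10^(83/10) = 1.995e+08; subtracting the fixed part leaves 1.679e+08 for the hydraulic press, i.e. 82.25 dB(A).
So the hydraulic press must be reduced from 97 to 82.25 dB(A): IL = 14.75 dB.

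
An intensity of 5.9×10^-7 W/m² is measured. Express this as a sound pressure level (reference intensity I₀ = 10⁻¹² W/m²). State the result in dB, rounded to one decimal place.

57.7 dB

L = 10·log₁₀(I/I₀) = 10·log₁₀(5.9×10^-7/10⁻¹²) = 10·log₁₀(5.9×10^5).
L = 10·(0.7709 + 5) = 57.71 dB.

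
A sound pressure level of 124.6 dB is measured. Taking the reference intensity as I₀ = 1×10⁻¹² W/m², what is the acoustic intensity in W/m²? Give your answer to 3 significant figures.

2.88 W/m²

I = I₀·10^(L/10) = 10⁻¹² × 10^(124.6/10) = 10^(0.460).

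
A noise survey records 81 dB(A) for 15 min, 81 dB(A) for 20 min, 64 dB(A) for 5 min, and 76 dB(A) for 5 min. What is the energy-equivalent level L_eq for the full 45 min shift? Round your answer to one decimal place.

L_eq = 10·log₁₀[(1/T)·Σ tᵢ·10^(Lᵢ/10)] with T = 45 min.
Σ tᵢ·10^(Lᵢ/10) = 15·10^(81/10) + 20·10^(81/10) + 5·10^(64/10) + 5·10^(76/10) = 4.618e+09.
L_eq = 10·log₁₀(4.618e+09/45) = 80.11 dB(A).

80.1 dB(A)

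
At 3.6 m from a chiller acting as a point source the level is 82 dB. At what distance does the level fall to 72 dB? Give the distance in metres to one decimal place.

11.4 m

Point-source spreading drops the level by 20·log₁₀(r₂/r₁); inverting, r₂/r₁ = 10^(ΔL/20).
r₂ = 3.6·10^((82−72)/20) = 3.6·10^(10.0/20) = 11.38 m.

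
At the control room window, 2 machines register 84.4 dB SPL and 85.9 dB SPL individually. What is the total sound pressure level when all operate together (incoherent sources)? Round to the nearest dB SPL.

Incoherent sources combine by intensity addition: L_total = 10·log₁₀(Σ 10^(L_i/10)).
Σ 10^(L/10) = 10^(84.4/10) + 10^(85.9/10) = 6.645e+08.
L_total = 10·log₁₀(6.645e+08) = 88.22 dB SPL.

88 dB SPL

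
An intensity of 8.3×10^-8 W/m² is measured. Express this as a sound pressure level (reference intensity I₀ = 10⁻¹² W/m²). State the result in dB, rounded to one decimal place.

49.2 dB

Dividing by I₀ shifts the exponent by 12: I/I₀ = 8.3×10^4.
L = 10·(0.9191 + 4) = 49.19 dB.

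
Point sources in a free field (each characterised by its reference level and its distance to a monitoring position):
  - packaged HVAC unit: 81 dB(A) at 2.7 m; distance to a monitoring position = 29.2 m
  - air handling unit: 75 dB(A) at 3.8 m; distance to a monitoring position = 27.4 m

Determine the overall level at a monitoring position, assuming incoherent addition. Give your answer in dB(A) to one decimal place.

Propagate each source to the receiver with L = L_ref − 20·log₁₀(r/r_ref), then add intensities.
packaged HVAC unit: 81 − 20·log₁₀(29.2/2.7) = 81 − 20.68 = 60.32 dB(A).
air handling unit: 75 − 20·log₁₀(27.4/3.8) = 75 − 17.16 = 57.84 dB(A).
Σ 10^(L/10) = 1.685e+06 → L_total = 10·log₁₀(1.685e+06) = 62.26 dB(A).

62.3 dB(A)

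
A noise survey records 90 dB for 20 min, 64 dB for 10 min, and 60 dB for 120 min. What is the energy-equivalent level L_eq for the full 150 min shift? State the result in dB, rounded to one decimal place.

L_eq = 10·log₁₀[(1/T)·Σ tᵢ·10^(Lᵢ/10)] with T = 150 min.
Σ tᵢ·10^(Lᵢ/10) = 20·10^(90/10) + 10·10^(64/10) + 120·10^(60/10) = 2.015e+10.
L_eq = 10·log₁₀(2.015e+10/150) = 81.28 dB.

81.3 dB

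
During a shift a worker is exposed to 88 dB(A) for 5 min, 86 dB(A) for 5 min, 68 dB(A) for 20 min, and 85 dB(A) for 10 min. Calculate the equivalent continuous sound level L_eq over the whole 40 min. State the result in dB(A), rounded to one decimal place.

83.2 dB(A)

L_eq = 10·log₁₀[(1/T)·Σ tᵢ·10^(Lᵢ/10)] with T = 40 min.
Σ tᵢ·10^(Lᵢ/10) = 5·10^(88/10) + 5·10^(86/10) + 20·10^(68/10) + 10·10^(85/10) = 8.434e+09.
L_eq = 10·log₁₀(8.434e+09/40) = 83.24 dB(A).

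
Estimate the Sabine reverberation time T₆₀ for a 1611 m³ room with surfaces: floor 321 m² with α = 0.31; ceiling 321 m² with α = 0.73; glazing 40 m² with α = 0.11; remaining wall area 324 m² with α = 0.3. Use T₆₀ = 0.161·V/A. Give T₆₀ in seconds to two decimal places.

0.60 s

Summing Sᵢαᵢ: 321·0.31 + 321·0.73 + 40·0.11 + 324·0.3 = 435.44 m².
T₆₀ = 0.161 × 1611 / 435.44 = 0.596 s.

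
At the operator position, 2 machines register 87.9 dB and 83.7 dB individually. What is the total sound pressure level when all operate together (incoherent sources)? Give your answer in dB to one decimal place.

Incoherent sources combine by intensity addition: L_total = 10·log₁₀(Σ 10^(L_i/10)).
Σ 10^(L/10) = 10^(87.9/10) + 10^(83.7/10) = 8.510e+08.
L_total = 10·log₁₀(8.510e+08) = 89.30 dB.

89.3 dB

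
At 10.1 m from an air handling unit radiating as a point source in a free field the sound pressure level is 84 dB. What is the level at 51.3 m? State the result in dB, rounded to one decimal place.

Spherical spreading from a point source gives a 20·log₁₀(r₂/r₁) drop.
L₂ = 84 − 20·log₁₀(51.3/10.1) = 84 − 14.116 = 69.88 dB.

69.9 dB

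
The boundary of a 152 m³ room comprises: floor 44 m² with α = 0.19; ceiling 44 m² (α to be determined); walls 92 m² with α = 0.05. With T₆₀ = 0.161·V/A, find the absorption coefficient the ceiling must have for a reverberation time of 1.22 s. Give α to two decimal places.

A = 0.161·V/T₆₀ = 0.161·152/1.22 = 20.06 m² sabins.
Absorption from the other surfaces = 44·0.19 + 92·0.05 = 12.96 m², so the ceiling must supply 7.10 m² over 44 m².
α = 7.10/44 = 0.161.

0.16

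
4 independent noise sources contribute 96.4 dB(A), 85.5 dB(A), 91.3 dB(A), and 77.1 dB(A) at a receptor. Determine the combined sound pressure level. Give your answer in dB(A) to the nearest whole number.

98 dB(A)

Incoherent sources combine by intensity addition: L_total = 10·log₁₀(Σ 10^(L_i/10)).
Σ 10^(L/10) = 10^(96.4/10) + 10^(85.5/10) + 10^(91.3/10) + 10^(77.1/10) = 6.120e+09.
L_total = 10·log₁₀(6.120e+09) = 97.87 dB(A).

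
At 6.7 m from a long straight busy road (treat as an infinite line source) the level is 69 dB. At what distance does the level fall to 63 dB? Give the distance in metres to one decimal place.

The 6.0 dB drop corresponds to a distance ratio of 10^(6.0/10) for a line source.
r₂ = 6.7·10^((69−63)/10) = 6.7·10^(6.0/10) = 26.67 m.

26.7 m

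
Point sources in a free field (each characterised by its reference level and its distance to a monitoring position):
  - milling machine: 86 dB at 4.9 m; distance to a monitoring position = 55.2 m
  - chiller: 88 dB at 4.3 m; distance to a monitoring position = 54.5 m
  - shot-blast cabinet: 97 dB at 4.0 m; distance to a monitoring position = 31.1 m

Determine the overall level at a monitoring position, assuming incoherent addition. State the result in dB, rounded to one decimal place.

Propagate each source to the receiver with L = L_ref − 20·log₁₀(r/r_ref), then add intensities.
milling machine: 86 − 20·log₁₀(55.2/4.9) = 86 − 21.03 = 64.97 dB.
chiller: 88 − 20·log₁₀(54.5/4.3) = 88 − 22.06 = 65.94 dB.
shot-blast cabinet: 97 − 20·log₁₀(31.1/4.0) = 97 − 17.81 = 79.19 dB.
Σ 10^(L/10) = 8.997e+07 → L_total = 10·log₁₀(8.997e+07) = 79.54 dB.

79.5 dB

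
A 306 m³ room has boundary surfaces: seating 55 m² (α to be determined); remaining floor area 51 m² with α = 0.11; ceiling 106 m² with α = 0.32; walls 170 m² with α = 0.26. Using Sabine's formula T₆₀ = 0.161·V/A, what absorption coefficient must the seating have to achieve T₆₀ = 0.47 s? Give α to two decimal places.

0.38

Required total absorption A = 0.161·306/0.47 = 104.82 m².
Absorption from the other surfaces = 51·0.11 + 106·0.32 + 170·0.26 = 83.73 m², so the seating must supply 21.09 m² over 55 m².
α = 21.09/55 = 0.383.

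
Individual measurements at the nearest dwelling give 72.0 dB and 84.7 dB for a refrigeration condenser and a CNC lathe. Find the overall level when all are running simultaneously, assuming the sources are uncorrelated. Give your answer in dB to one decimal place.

84.9 dB

For uncorrelated sources the intensities add, so convert each level to linear form, sum, and take 10·log₁₀ of the total.
Σ 10^(L/10) = 10^(72.0/10) + 10^(84.7/10) = 3.110e+08.
L_total = 10·log₁₀(3.110e+08) = 84.93 dB.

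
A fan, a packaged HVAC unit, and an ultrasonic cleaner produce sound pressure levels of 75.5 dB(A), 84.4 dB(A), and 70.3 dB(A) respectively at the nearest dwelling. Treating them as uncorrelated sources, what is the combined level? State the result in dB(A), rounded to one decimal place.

85.1 dB(A)

Incoherent sources combine by intensity addition: L_total = 10·log₁₀(Σ 10^(L_i/10)).
Σ 10^(L/10) = 10^(75.5/10) + 10^(84.4/10) + 10^(70.3/10) = 3.216e+08.
L_total = 10·log₁₀(3.216e+08) = 85.07 dB(A).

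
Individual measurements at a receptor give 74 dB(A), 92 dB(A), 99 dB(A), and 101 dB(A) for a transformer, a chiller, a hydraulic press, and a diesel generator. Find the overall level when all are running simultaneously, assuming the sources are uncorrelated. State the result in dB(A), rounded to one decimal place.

103.5 dB(A)

Incoherent sources combine by intensity addition: L_total = 10·log₁₀(Σ 10^(L_i/10)).
Σ 10^(L/10) = 10^(74/10) + 10^(92/10) + 10^(99/10) + 10^(101/10) = 2.214e+10.
L_total = 10·log₁₀(2.214e+10) = 103.45 dB(A).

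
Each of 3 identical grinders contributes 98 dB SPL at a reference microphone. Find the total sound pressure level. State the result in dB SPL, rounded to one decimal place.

With 3 equal, uncorrelated contributions the intensity is 3× that of one unit, giving a rise of 10·log₁₀ 3.
L_total = 98 + 10·log₁₀(3) = 98 + 4.771 = 102.77 dB SPL.

102.8 dB SPL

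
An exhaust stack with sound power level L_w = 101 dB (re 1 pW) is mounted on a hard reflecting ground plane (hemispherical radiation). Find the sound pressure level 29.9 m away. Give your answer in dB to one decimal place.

The power spreads over a hemisphere of area 2π·r², so L_p = L_w − 10·log₁₀(2π·r²).
2π·r² = 5617 m², 10·log₁₀ of that is 37.495 dB.
L_p = 101 − 37.495 = 63.50 dB.

63.5 dB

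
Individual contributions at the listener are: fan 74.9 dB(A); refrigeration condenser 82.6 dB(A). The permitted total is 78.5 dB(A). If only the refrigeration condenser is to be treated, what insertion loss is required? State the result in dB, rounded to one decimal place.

Fixed contribution from the other source: Σ 10^(L/10) = 10^(74.9/10) = 3.090e+07 (74.90 dB(A)).
To meet 78.5 dB(A) overall, the treated refrigeration condenser may contribute at most 10^(78.5/10) − 3.090e+07 = 3.989e+07, i.e. 76.01 dB(A).
Required insertion loss = 82.6 − 76.01 = 6.59 dB.

6.6 dB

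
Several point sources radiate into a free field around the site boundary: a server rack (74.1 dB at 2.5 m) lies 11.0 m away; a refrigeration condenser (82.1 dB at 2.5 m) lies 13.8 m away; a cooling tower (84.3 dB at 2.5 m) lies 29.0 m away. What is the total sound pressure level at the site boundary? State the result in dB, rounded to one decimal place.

69.4 dB

First find each source's level at the receiver (point-source: −20·log₁₀(r/r_ref)), then combine on an intensity basis.
server rack: 74.1 − 20·log₁₀(11.0/2.5) = 74.1 − 12.87 = 61.23 dB.
refrigeration condenser: 82.1 − 20·log₁₀(13.8/2.5) = 82.1 − 14.84 = 67.26 dB.
cooling tower: 84.3 − 20·log₁₀(29.0/2.5) = 84.3 − 21.29 = 63.01 dB.
Σ 10^(L/10) = 8.651e+06 → L_total = 10·log₁₀(8.651e+06) = 69.37 dB.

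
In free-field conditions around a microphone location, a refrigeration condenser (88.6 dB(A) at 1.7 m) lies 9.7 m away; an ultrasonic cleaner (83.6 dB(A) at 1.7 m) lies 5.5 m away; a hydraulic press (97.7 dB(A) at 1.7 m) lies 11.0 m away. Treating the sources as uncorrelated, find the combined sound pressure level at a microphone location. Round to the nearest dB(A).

83 dB(A)

First find each source's level at the receiver (point-source: −20·log₁₀(r/r_ref)), then combine on an intensity basis.
refrigeration condenser: 88.6 − 20·log₁₀(9.7/1.7) = 88.6 − 15.13 = 73.47 dB(A).
ultrasonic cleaner: 83.6 − 20·log₁₀(5.5/1.7) = 83.6 − 10.20 = 73.40 dB(A).
hydraulic press: 97.7 − 20·log₁₀(11.0/1.7) = 97.7 − 16.22 = 81.48 dB(A).
Σ 10^(L/10) = 1.848e+08 → L_total = 10·log₁₀(1.848e+08) = 82.67 dB(A).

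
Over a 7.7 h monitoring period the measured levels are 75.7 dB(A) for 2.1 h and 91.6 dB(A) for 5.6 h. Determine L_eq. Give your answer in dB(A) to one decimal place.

L_eq = 10·log₁₀[(1/T)·Σ tᵢ·10^(Lᵢ/10)] with T = 7.7 h.
Σ tᵢ·10^(Lᵢ/10) = 2.1·10^(75.7/10) + 5.6·10^(91.6/10) = 8.172e+09.
L_eq = 10·log₁₀(8.172e+09/7.7) = 90.26 dB(A).

90.3 dB(A)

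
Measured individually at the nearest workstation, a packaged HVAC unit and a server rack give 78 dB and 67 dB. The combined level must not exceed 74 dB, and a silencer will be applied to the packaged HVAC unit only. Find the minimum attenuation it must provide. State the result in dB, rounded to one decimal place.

Everything except the packaged HVAC unit sums to 10^(67/10) = 5.012e+06 in linear terms, 67.00 dB.
To meet 74 dB overall, the treated packaged HVAC unit may contribute at most 10^(74/10) − 5.012e+06 = 2.011e+07, i.e. 73.03 dB.
So the packaged HVAC unit must be reduced from 78 to 73.03 dB: IL = 4.97 dB.

5.0 dB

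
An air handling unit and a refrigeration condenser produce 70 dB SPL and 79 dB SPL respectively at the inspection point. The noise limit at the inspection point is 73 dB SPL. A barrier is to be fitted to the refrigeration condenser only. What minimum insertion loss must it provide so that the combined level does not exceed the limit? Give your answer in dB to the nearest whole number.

9 dB

Everything except the refrigeration condenser sums to 10^(70/10) = 1.000e+07 in linear terms, 70.00 dB SPL.
To meet 73 dB SPL overall, the treated refrigeration condenser may contribute at most 10^(73/10) − 1.000e+07 = 9.953e+06, i.e. 69.98 dB SPL.
Required insertion loss = 79 − 69.98 = 9.02 dB.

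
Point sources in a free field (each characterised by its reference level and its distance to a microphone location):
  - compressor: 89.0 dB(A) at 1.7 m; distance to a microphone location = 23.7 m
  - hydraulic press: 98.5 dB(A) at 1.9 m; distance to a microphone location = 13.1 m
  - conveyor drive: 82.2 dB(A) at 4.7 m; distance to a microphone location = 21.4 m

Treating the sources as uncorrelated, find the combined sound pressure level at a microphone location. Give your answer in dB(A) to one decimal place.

Propagate each source to the receiver with L = L_ref − 20·log₁₀(r/r_ref), then add intensities.
compressor: 89.0 − 20·log₁₀(23.7/1.7) = 89.0 − 22.89 = 66.11 dB(A).
hydraulic press: 98.5 − 20·log₁₀(13.1/1.9) = 98.5 − 16.77 = 81.73 dB(A).
conveyor drive: 82.2 − 20·log₁₀(21.4/4.7) = 82.2 − 13.17 = 69.03 dB(A).
Σ 10^(L/10) = 1.610e+08 → L_total = 10·log₁₀(1.610e+08) = 82.07 dB(A).

82.1 dB(A)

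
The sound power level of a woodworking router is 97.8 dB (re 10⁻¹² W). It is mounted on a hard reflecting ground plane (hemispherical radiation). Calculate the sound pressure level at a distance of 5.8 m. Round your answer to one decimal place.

74.5 dB

The power spreads over a hemisphere of area 2π·r², so L_p = L_w − 10·log₁₀(2π·r²).
2π·r² = 211.4 m², 10·log₁₀ of that is 23.250 dB.
L_p = 97.8 − 23.250 = 74.55 dB.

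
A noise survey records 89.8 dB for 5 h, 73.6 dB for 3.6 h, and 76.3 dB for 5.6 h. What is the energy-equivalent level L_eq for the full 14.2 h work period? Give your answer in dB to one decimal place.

85.5 dB

L_eq = 10·log₁₀[(1/T)·Σ tᵢ·10^(Lᵢ/10)] with T = 14.2 h.
Σ tᵢ·10^(Lᵢ/10) = 5·10^(89.8/10) + 3.6·10^(73.6/10) + 5.6·10^(76.3/10) = 5.096e+09.
L_eq = 10·log₁₀(5.096e+09/14.2) = 85.55 dB.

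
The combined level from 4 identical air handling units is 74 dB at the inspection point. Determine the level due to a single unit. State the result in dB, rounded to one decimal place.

68.0 dB

Dividing the total intensity by 4 lowers the level by 10·log₁₀ 4 = 6.021 dB: L₁ = 74 − 6.021.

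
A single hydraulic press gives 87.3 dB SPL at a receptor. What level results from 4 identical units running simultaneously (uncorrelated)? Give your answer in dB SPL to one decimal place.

With 4 equal, uncorrelated contributions the intensity is 4× that of one unit, giving a rise of 10·log₁₀ 4.
L_total = 87.3 + 10·log₁₀(4) = 87.3 + 6.021 = 93.32 dB SPL.

93.3 dB SPL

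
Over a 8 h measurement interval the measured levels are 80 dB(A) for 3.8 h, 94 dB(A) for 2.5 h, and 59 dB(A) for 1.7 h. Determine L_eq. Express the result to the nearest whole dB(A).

Weight each interval's intensity by its duration and average over T = 8 h:
Σ tᵢ·10^(Lᵢ/10) = 3.8·10^(80/10) + 2.5·10^(94/10) + 1.7·10^(59/10) = 6.661e+09.
L_eq = 10·log₁₀(6.661e+09/8) = 89.20 dB(A).

89 dB(A)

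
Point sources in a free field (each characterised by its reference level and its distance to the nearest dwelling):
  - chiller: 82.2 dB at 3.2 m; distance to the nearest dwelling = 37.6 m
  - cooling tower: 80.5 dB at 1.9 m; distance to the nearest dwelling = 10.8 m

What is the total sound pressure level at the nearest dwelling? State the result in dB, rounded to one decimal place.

66.7 dB

Apply inverse-square spreading to bring every level to the receiver, then sum 10^(L/10).
chiller: 82.2 − 20·log₁₀(37.6/3.2) = 82.2 − 21.40 = 60.80 dB.
cooling tower: 80.5 − 20·log₁₀(10.8/1.9) = 80.5 − 15.09 = 65.41 dB.
Σ 10^(L/10) = 4.675e+06 → L_total = 10·log₁₀(4.675e+06) = 66.70 dB.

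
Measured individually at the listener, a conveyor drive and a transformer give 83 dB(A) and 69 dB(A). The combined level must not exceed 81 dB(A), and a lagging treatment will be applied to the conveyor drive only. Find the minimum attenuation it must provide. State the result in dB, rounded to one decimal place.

Fixed contribution from the other source: Σ 10^(L/10) = 10^(69/10) = 7.943e+06 (69.00 dB(A)).
To meet 81 dB(A) overall, the treated conveyor drive may contribute at most 10^(81/10) − 7.943e+06 = 1.179e+08, i.e. 80.72 dB(A).
Required insertion loss = 83 − 80.72 = 2.28 dB.

2.3 dB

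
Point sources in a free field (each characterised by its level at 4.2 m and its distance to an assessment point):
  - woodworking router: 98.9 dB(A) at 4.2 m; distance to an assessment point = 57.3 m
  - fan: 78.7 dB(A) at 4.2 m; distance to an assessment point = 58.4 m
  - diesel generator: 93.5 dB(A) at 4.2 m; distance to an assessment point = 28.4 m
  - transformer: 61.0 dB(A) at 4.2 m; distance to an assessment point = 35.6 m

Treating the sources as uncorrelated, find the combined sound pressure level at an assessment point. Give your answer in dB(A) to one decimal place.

79.6 dB(A)

First find each source's level at the receiver (point-source: −20·log₁₀(r/r_ref)), then combine on an intensity basis.
woodworking router: 98.9 − 20·log₁₀(57.3/4.2) = 98.9 − 22.70 = 76.20 dB(A).
fan: 78.7 − 20·log₁₀(58.4/4.2) = 78.7 − 22.86 = 55.84 dB(A).
diesel generator: 93.5 − 20·log₁₀(28.4/4.2) = 93.5 − 16.60 = 76.90 dB(A).
transformer: 61.0 − 20·log₁₀(35.6/4.2) = 61.0 − 18.56 = 42.44 dB(A).
Σ 10^(L/10) = 9.107e+07 → L_total = 10·log₁₀(9.107e+07) = 79.59 dB(A).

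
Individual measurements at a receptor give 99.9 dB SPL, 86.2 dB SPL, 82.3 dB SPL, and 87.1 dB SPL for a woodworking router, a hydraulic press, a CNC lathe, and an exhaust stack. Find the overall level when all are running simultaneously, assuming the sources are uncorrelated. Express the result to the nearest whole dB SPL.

For uncorrelated sources the intensities add, so convert each level to linear form, sum, and take 10·log₁₀ of the total.
Σ 10^(L/10) = 10^(99.9/10) + 10^(86.2/10) + 10^(82.3/10) + 10^(87.1/10) = 1.087e+10.
L_total = 10·log₁₀(1.087e+10) = 100.36 dB SPL.

100 dB SPL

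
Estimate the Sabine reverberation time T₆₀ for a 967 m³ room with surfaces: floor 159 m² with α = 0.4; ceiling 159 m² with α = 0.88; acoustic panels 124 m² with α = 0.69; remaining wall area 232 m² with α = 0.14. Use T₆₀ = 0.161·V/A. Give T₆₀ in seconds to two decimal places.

0.48 s

Summing Sᵢαᵢ: 159·0.4 + 159·0.88 + 124·0.69 + 232·0.14 = 321.56 m².
T₆₀ = 0.161·V/A = 0.161·967/321.56 = 0.484 s.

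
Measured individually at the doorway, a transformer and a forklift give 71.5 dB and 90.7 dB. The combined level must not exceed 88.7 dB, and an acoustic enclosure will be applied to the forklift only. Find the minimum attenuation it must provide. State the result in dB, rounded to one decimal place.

2.1 dB

The untreated sources together contribute 10^(71.5/10) = 1.413e+07, i.e. 71.50 dB.
To meet 88.7 dB overall, the treated forklift may contribute at most 10^(88.7/10) − 1.413e+07 = 7.272e+08, i.e. 88.62 dB.
So the forklift must be reduced from 90.7 to 88.62 dB: IL = 2.08 dB.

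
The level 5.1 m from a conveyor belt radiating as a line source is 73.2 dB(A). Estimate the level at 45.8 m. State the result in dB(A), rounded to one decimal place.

63.7 dB(A)

Cylindrical spreading from a line source gives a 10·log₁₀(r₂/r₁) drop.
L₂ = 73.2 − 10·log₁₀(45.8/5.1) = 73.2 − 9.533 = 63.67 dB(A).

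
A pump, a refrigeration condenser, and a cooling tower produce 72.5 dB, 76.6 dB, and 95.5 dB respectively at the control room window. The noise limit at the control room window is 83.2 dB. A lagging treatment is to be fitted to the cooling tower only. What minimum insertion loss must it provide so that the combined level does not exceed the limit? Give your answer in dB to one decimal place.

13.9 dB

Fixed contribution from the other sources: Σ 10^(L/10) = 10^(72.5/10) + 10^(76.6/10) = 6.349e+07 (78.03 dB).
To meet 83.2 dB overall, the treated cooling tower may contribute at most 10^(83.2/10) − 6.349e+07 = 1.454e+08, i.e. 81.63 dB.
Required insertion loss = 95.5 − 81.63 = 13.87 dB.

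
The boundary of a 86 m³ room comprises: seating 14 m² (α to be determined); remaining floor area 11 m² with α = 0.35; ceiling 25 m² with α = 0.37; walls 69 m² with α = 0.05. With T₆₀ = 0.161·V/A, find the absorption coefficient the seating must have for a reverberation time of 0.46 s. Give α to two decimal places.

0.97

From T₆₀ = 0.161·V/A, the target T₆₀ = 0.46 s needs A = 0.161·86/0.46 = 30.10 m².
Absorption from the other surfaces = 11·0.35 + 25·0.37 + 69·0.05 = 16.55 m², so the seating must supply 13.55 m² over 14 m².
α = 13.55/14 = 0.968.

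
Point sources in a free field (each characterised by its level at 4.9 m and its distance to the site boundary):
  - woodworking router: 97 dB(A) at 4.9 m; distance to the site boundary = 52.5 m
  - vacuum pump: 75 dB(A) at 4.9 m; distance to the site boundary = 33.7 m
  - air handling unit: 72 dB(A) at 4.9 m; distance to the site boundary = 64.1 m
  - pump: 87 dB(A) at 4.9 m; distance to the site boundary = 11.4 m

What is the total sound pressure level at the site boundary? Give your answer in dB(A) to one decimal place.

81.4 dB(A)

First find each source's level at the receiver (point-source: −20·log₁₀(r/r_ref)), then combine on an intensity basis.
woodworking router: 97 − 20·log₁₀(52.5/4.9) = 97 − 20.60 = 76.40 dB(A).
vacuum pump: 75 − 20·log₁₀(33.7/4.9) = 75 − 16.75 = 58.25 dB(A).
air handling unit: 72 − 20·log₁₀(64.1/4.9) = 72 − 22.33 = 49.67 dB(A).
pump: 87 − 20·log₁₀(11.4/4.9) = 87 − 7.33 = 79.67 dB(A).
Σ 10^(L/10) = 1.370e+08 → L_total = 10·log₁₀(1.370e+08) = 81.37 dB(A).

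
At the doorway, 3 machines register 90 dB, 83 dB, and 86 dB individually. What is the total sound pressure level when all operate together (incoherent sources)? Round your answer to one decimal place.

92.0 dB

Incoherent sources combine by intensity addition: L_total = 10·log₁₀(Σ 10^(L_i/10)).
Σ 10^(L/10) = 10^(90/10) + 10^(83/10) + 10^(86/10) = 1.598e+09.
L_total = 10·log₁₀(1.598e+09) = 92.03 dB.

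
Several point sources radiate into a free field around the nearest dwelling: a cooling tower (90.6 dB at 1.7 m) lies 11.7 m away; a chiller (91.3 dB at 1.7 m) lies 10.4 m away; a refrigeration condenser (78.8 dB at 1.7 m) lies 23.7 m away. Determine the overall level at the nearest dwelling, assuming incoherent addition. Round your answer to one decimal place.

77.8 dB

Propagate each source to the receiver with L = L_ref − 20·log₁₀(r/r_ref), then add intensities.
cooling tower: 90.6 − 20·log₁₀(11.7/1.7) = 90.6 − 16.75 = 73.85 dB.
chiller: 91.3 − 20·log₁₀(10.4/1.7) = 91.3 − 15.73 = 75.57 dB.
refrigeration condenser: 78.8 − 20·log₁₀(23.7/1.7) = 78.8 − 22.89 = 55.91 dB.
Σ 10^(L/10) = 6.067e+07 → L_total = 10·log₁₀(6.067e+07) = 77.83 dB.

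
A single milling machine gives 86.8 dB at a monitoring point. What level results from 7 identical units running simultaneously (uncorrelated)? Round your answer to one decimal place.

N identical incoherent sources raise the level by 10·log₁₀ N.
L_total = 86.8 + 10·log₁₀(7) = 86.8 + 8.451 = 95.25 dB.

95.3 dB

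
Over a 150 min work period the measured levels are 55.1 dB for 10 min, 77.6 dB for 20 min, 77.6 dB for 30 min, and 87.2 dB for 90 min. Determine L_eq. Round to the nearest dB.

Weight each interval's intensity by its duration and average over T = 150 min:
Σ tᵢ·10^(Lᵢ/10) = 10·10^(55.1/10) + 20·10^(77.6/10) + 30·10^(77.6/10) + 90·10^(87.2/10) = 5.011e+10.
L_eq = 10·log₁₀(5.011e+10/150) = 85.24 dB.

85 dB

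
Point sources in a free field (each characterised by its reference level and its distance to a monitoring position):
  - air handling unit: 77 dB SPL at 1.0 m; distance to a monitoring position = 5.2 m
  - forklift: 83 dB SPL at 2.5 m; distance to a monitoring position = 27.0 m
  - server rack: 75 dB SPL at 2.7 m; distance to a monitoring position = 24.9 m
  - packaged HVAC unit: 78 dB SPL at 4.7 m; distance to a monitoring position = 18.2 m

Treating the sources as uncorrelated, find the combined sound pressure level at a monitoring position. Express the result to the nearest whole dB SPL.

First find each source's level at the receiver (point-source: −20·log₁₀(r/r_ref)), then combine on an intensity basis.
air handling unit: 77 − 20·log₁₀(5.2/1.0) = 77 − 14.32 = 62.68 dB SPL.
forklift: 83 − 20·log₁₀(27.0/2.5) = 83 − 20.67 = 62.33 dB SPL.
server rack: 75 − 20·log₁₀(24.9/2.7) = 75 − 19.30 = 55.70 dB SPL.
packaged HVAC unit: 78 − 20·log₁₀(18.2/4.7) = 78 − 11.76 = 66.24 dB SPL.
Σ 10^(L/10) = 8.144e+06 → L_total = 10·log₁₀(8.144e+06) = 69.11 dB SPL.

69 dB SPL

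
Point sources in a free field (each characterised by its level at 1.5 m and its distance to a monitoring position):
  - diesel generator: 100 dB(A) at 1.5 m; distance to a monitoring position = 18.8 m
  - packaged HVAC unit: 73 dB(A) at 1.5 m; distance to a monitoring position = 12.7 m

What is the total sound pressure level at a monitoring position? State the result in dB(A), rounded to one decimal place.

Propagate each source to the receiver with L = L_ref − 20·log₁₀(r/r_ref), then add intensities.
diesel generator: 100 − 20·log₁₀(18.8/1.5) = 100 − 21.96 = 78.04 dB(A).
packaged HVAC unit: 73 − 20·log₁₀(12.7/1.5) = 73 − 18.55 = 54.45 dB(A).
Σ 10^(L/10) = 6.394e+07 → L_total = 10·log₁₀(6.394e+07) = 78.06 dB(A).

78.1 dB(A)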